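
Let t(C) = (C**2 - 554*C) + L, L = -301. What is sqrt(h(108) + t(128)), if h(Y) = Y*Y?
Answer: I*sqrt(43165) ≈ 207.76*I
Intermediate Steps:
h(Y) = Y**2
t(C) = -301 + C**2 - 554*C (t(C) = (C**2 - 554*C) - 301 = -301 + C**2 - 554*C)
sqrt(h(108) + t(128)) = sqrt(108**2 + (-301 + 128**2 - 554*128)) = sqrt(11664 + (-301 + 16384 - 70912)) = sqrt(11664 - 54829) = sqrt(-43165) = I*sqrt(43165)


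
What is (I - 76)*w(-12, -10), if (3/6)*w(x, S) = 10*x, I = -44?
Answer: 28800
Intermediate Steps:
w(x, S) = 20*x (w(x, S) = 2*(10*x) = 20*x)
(I - 76)*w(-12, -10) = (-44 - 76)*(20*(-12)) = -120*(-240) = 28800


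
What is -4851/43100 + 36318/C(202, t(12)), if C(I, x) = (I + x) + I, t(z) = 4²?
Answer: 26054473/301700 ≈ 86.359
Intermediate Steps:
t(z) = 16
C(I, x) = x + 2*I
-4851/43100 + 36318/C(202, t(12)) = -4851/43100 + 36318/(16 + 2*202) = -4851*1/43100 + 36318/(16 + 404) = -4851/43100 + 36318/420 = -4851/43100 + 36318*(1/420) = -4851/43100 + 6053/70 = 26054473/301700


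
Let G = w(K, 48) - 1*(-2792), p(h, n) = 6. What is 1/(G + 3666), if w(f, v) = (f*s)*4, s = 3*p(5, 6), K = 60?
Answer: 1/10778 ≈ 9.2782e-5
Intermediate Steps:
s = 18 (s = 3*6 = 18)
w(f, v) = 72*f (w(f, v) = (f*18)*4 = (18*f)*4 = 72*f)
G = 7112 (G = 72*60 - 1*(-2792) = 4320 + 2792 = 7112)
1/(G + 3666) = 1/(7112 + 3666) = 1/10778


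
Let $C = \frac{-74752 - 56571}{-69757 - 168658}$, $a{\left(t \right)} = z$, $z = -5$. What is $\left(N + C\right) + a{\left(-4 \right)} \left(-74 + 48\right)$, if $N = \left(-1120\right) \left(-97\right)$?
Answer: $\frac{632500753}{5815} \approx 1.0877 \cdot 10^{5}$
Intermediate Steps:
$a{\left(t \right)} = -5$
$N = 108640$
$C = \frac{3203}{5815}$ ($C = - \frac{131323}{-238415} = \left(-131323\right) \left(- \frac{1}{238415}\right) = \frac{3203}{5815} \approx 0.55082$)
$\left(N + C\right) + a{\left(-4 \right)} \left(-74 + 48\right) = \left(108640 + \frac{3203}{5815}\right) - 5 \left(-74 + 48\right) = \frac{631744803}{5815} - -130 = \frac{631744803}{5815} + 130 = \frac{632500753}{5815}$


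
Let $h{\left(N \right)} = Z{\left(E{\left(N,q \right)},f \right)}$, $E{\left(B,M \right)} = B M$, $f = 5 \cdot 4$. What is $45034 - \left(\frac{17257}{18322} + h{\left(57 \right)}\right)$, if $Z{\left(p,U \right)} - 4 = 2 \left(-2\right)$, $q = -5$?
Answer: $\frac{825095691}{18322} \approx 45033.0$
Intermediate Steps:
$f = 20$
$Z{\left(p,U \right)} = 0$ ($Z{\left(p,U \right)} = 4 + 2 \left(-2\right) = 4 - 4 = 0$)
$h{\left(N \right)} = 0$
$45034 - \left(\frac{17257}{18322} + h{\left(57 \right)}\right) = 45034 + \left(\frac{17257}{-18322} - 0\right) = 45034 + \left(17257 \left(- \frac{1}{18322}\right) + 0\right) = 45034 + \left(- \frac{17257}{18322} + 0\right) = 45034 - \frac{17257}{18322} = \frac{825095691}{18322}$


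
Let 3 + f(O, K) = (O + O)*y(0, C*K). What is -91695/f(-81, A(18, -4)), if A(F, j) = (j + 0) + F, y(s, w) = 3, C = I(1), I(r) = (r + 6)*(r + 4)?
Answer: 30565/163 ≈ 187.52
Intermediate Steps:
I(r) = (4 + r)*(6 + r) (I(r) = (6 + r)*(4 + r) = (4 + r)*(6 + r))
C = 35 (C = 24 + 1² + 10*1 = 24 + 1 + 10 = 35)
A(F, j) = F + j (A(F, j) = j + F = F + j)
f(O, K) = -3 + 6*O (f(O, K) = -3 + (O + O)*3 = -3 + (2*O)*3 = -3 + 6*O)
-91695/f(-81, A(18, -4)) = -91695/(-3 + 6*(-81)) = -91695/(-3 - 486) = -91695/(-489) = -91695*(-1/489) = 30565/163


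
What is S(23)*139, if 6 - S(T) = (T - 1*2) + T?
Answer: -5282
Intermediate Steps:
S(T) = 8 - 2*T (S(T) = 6 - ((T - 1*2) + T) = 6 - ((T - 2) + T) = 6 - ((-2 + T) + T) = 6 - (-2 + 2*T) = 6 + (2 - 2*T) = 8 - 2*T)
S(23)*139 = (8 - 2*23)*139 = (8 - 46)*139 = -38*139 = -5282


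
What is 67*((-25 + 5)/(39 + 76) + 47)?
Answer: 72159/23 ≈ 3137.3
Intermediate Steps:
67*((-25 + 5)/(39 + 76) + 47) = 67*(-20/115 + 47) = 67*(-20*1/115 + 47) = 67*(-4/23 + 47) = 67*(1077/23) = 72159/23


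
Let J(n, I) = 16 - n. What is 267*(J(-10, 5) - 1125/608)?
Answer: 3920361/608 ≈ 6448.0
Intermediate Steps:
267*(J(-10, 5) - 1125/608) = 267*((16 - 1*(-10)) - 1125/608) = 267*((16 + 10) - 1125*1/608) = 267*(26 - 1125/608) = 267*(14683/608) = 3920361/608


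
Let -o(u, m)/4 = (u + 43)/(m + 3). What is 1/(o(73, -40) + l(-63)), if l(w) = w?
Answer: -37/1867 ≈ -0.019818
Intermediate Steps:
o(u, m) = -4*(43 + u)/(3 + m) (o(u, m) = -4*(u + 43)/(m + 3) = -4*(43 + u)/(3 + m))
1/(o(73, -40) + l(-63)) = 1/(4*(-43 - 1*73)/(3 - 40) - 63) = 1/(4*(-43 - 73)/(-37) - 63) = 1/(4*(-1/37)*(-116) - 63) = 1/(464/37 - 63) = 1/(-1867/37) = -37/1867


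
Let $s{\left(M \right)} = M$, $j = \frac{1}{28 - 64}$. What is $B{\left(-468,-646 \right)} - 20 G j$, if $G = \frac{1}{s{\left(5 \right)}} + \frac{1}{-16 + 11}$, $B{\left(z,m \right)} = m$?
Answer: $-646$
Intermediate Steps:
$j = - \frac{1}{36}$ ($j = \frac{1}{-36} = - \frac{1}{36} \approx -0.027778$)
$G = 0$ ($G = \frac{1}{5} + \frac{1}{-16 + 11} = \frac{1}{5} + \frac{1}{-5} = \frac{1}{5} - \frac{1}{5} = 0$)
$B{\left(-468,-646 \right)} - 20 G j = -646 - 20 \cdot 0 \left(- \frac{1}{36}\right) = -646 - 0 \left(- \frac{1}{36}\right) = -646 - 0 = -646 + 0 = -646$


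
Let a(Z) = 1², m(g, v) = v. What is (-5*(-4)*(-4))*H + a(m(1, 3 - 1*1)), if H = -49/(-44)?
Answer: -969/11 ≈ -88.091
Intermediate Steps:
a(Z) = 1
H = 49/44 (H = -49*(-1/44) = 49/44 ≈ 1.1136)
(-5*(-4)*(-4))*H + a(m(1, 3 - 1*1)) = (-5*(-4)*(-4))*(49/44) + 1 = (20*(-4))*(49/44) + 1 = -80*49/44 + 1 = -980/11 + 1 = -969/11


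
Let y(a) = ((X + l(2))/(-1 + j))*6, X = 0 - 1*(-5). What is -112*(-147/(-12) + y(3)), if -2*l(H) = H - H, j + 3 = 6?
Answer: -3052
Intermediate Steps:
j = 3 (j = -3 + 6 = 3)
l(H) = 0 (l(H) = -(H - H)/2 = -½*0 = 0)
X = 5 (X = 0 + 5 = 5)
y(a) = 15 (y(a) = ((5 + 0)/(-1 + 3))*6 = (5/2)*6 = 15)
-112*(-147/(-12) + y(3)) = -112*(-147/(-12) + 15) = -112*(-147*(-1/12) + 15) = -112*(49/4 + 15) = -112*109/4 = -3052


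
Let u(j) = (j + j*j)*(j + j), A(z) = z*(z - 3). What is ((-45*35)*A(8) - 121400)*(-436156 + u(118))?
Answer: -530658206400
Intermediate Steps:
A(z) = z*(-3 + z)
u(j) = 2*j*(j + j**2) (u(j) = (j + j**2)*(2*j) = 2*j*(j + j**2))
((-45*35)*A(8) - 121400)*(-436156 + u(118)) = ((-45*35)*(8*(-3 + 8)) - 121400)*(-436156 + 2*118**2*(1 + 118)) = (-12600*5 - 121400)*(-436156 + 2*13924*119) = (-1575*40 - 121400)*(-436156 + 3313912) = (-63000 - 121400)*2877756 = -184400*2877756 = -530658206400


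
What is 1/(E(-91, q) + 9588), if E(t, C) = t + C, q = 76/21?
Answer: 21/199513 ≈ 0.00010526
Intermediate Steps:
q = 76/21 (q = 76*(1/21) = 76/21 ≈ 3.6190)
E(t, C) = C + t
1/(E(-91, q) + 9588) = 1/((76/21 - 91) + 9588) = 1/(-1835/21 + 9588) = 1/(199513/21) = 21/199513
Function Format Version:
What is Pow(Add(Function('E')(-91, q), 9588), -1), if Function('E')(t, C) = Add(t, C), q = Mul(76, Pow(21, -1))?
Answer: Rational(21, 199513) ≈ 0.00010526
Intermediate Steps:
q = Rational(76, 21) (q = Mul(76, Rational(1, 21)) = Rational(76, 21) ≈ 3.6190)
Function('E')(t, C) = Add(C, t)
Pow(Add(Function('E')(-91, q), 9588), -1) = Pow(Add(Add(Rational(76, 21), -91), 9588), -1) = Pow(Add(Rational(-1835, 21), 9588), -1) = Pow(Rational(199513, 21), -1) = Rational(21, 199513)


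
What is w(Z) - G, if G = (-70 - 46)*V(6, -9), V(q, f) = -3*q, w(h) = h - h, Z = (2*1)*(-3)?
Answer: -2088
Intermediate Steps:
Z = -6 (Z = 2*(-3) = -6)
w(h) = 0
G = 2088 (G = (-70 - 46)*(-3*6) = -116*(-18) = 2088)
w(Z) - G = 0 - 1*2088 = 0 - 2088 = -2088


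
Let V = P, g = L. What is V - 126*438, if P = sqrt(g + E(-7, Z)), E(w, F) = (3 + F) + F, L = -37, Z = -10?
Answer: -55188 + 3*I*sqrt(6) ≈ -55188.0 + 7.3485*I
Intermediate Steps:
E(w, F) = 3 + 2*F
g = -37
P = 3*I*sqrt(6) (P = sqrt(-37 + (3 + 2*(-10))) = sqrt(-37 + (3 - 20)) = sqrt(-37 - 17) = sqrt(-54) = 3*I*sqrt(6) ≈ 7.3485*I)
V = 3*I*sqrt(6) ≈ 7.3485*I
V - 126*438 = 3*I*sqrt(6) - 126*438 = 3*I*sqrt(6) - 55188 = -55188 + 3*I*sqrt(6)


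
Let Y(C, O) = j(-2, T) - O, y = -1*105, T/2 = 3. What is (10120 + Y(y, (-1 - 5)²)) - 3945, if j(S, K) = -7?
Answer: 6132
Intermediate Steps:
T = 6 (T = 2*3 = 6)
y = -105
Y(C, O) = -7 - O
(10120 + Y(y, (-1 - 5)²)) - 3945 = (10120 + (-7 - (-1 - 5)²)) - 3945 = (10120 + (-7 - 1*(-6)²)) - 3945 = (10120 + (-7 - 1*36)) - 3945 = (10120 + (-7 - 36)) - 3945 = (10120 - 43) - 3945 = 10077 - 3945 = 6132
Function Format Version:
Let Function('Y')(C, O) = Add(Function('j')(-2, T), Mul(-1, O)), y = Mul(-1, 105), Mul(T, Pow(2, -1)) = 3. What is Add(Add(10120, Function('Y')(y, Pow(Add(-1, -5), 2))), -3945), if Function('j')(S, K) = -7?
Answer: 6132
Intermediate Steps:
T = 6 (T = Mul(2, 3) = 6)
y = -105
Function('Y')(C, O) = Add(-7, Mul(-1, O))
Add(Add(10120, Function('Y')(y, Pow(Add(-1, -5), 2))), -3945) = Add(Add(10120, Add(-7, Mul(-1, Pow(Add(-1, -5), 2)))), -3945) = Add(Add(10120, Add(-7, Mul(-1, Pow(-6, 2)))), -3945) = Add(Add(10120, Add(-7, Mul(-1, 36))), -3945) = Add(Add(10120, Add(-7, -36)), -3945) = Add(Add(10120, -43), -3945) = Add(10077, -3945) = 6132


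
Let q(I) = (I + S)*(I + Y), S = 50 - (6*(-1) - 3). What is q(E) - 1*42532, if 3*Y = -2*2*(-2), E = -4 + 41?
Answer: -38724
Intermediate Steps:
E = 37
S = 59 (S = 50 - (-6 - 3) = 50 - 1*(-9) = 50 + 9 = 59)
Y = 8/3 (Y = (-2*2*(-2))/3 = (-4*(-2))/3 = (⅓)*8 = 8/3 ≈ 2.6667)
q(I) = (59 + I)*(8/3 + I) (q(I) = (I + 59)*(I + 8/3) = (59 + I)*(8/3 + I))
q(E) - 1*42532 = (472/3 + 37² + (185/3)*37) - 1*42532 = (472/3 + 1369 + 6845/3) - 42532 = 3808 - 42532 = -38724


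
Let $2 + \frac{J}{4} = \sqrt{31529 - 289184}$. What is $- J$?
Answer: $8 - 4 i \sqrt{257655} \approx 8.0 - 2030.4 i$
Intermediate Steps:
$J = -8 + 4 i \sqrt{257655}$ ($J = -8 + 4 \sqrt{31529 - 289184} = -8 + 4 \sqrt{-257655} = -8 + 4 i \sqrt{257655} \approx -8.0 + 2030.4 i$)
$- J = - (-8 + 4 i \sqrt{257655}) = 8 - 4 i \sqrt{257655}$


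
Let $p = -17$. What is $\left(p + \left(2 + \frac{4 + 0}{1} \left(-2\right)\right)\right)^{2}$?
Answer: $529$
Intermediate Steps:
$\left(p + \left(2 + \frac{4 + 0}{1} \left(-2\right)\right)\right)^{2} = \left(-17 + \left(2 + \frac{4 + 0}{1} \left(-2\right)\right)\right)^{2} = \left(-17 + \left(2 + 4 \cdot 1 \left(-2\right)\right)\right)^{2} = \left(-17 + \left(2 + 4 \left(-2\right)\right)\right)^{2} = \left(-17 + \left(2 - 8\right)\right)^{2} = \left(-17 - 6\right)^{2} = \left(-23\right)^{2} = 529$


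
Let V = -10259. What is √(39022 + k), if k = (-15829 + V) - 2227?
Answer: √10707 ≈ 103.47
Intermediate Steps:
k = -28315 (k = (-15829 - 10259) - 2227 = -26088 - 2227 = -28315)
√(39022 + k) = √(39022 - 28315) = √10707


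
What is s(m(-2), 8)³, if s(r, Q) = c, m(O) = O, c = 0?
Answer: 0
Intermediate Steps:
s(r, Q) = 0
s(m(-2), 8)³ = 0³ = 0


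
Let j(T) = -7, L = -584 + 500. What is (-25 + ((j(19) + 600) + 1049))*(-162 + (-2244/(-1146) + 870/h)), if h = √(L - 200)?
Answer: -49428456/191 - 703395*I*√71/71 ≈ -2.5879e+5 - 83478.0*I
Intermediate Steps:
L = -84
h = 2*I*√71 (h = √(-84 - 200) = √(-284) = 2*I*√71 ≈ 16.852*I)
(-25 + ((j(19) + 600) + 1049))*(-162 + (-2244/(-1146) + 870/h)) = (-25 + ((-7 + 600) + 1049))*(-162 + (-2244/(-1146) + 870/((2*I*√71)))) = (-25 + (593 + 1049))*(-162 + (-2244*(-1/1146) + 870*(-I*√71/142))) = (-25 + 1642)*(-162 + (374/191 - 435*I*√71/71)) = 1617*(-30568/191 - 435*I*√71/71) = -49428456/191 - 703395*I*√71/71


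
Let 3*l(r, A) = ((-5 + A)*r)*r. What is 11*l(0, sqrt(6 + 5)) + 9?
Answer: 9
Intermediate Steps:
l(r, A) = r**2*(-5 + A)/3 (l(r, A) = (((-5 + A)*r)*r)/3 = ((r*(-5 + A))*r)/3 = (r**2*(-5 + A))/3 = r**2*(-5 + A)/3)
11*l(0, sqrt(6 + 5)) + 9 = 11*((1/3)*0**2*(-5 + sqrt(6 + 5))) + 9 = 11*((1/3)*0*(-5 + sqrt(11))) + 9 = 11*0 + 9 = 0 + 9 = 9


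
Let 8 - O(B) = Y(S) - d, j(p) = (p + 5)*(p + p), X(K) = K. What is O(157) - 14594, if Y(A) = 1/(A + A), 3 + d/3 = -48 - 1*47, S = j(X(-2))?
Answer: -357119/24 ≈ -14880.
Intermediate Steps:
j(p) = 2*p*(5 + p) (j(p) = (5 + p)*(2*p) = 2*p*(5 + p))
S = -12 (S = 2*(-2)*(5 - 2) = 2*(-2)*3 = -12)
d = -294 (d = -9 + 3*(-48 - 1*47) = -9 + 3*(-48 - 47) = -9 + 3*(-95) = -9 - 285 = -294)
Y(A) = 1/(2*A)
O(B) = -6863/24 (O(B) = 8 - ((½)/(-12) - 1*(-294)) = 8 - ((½)*(-1/12) + 294) = 8 - (-1/24 + 294) = 8 - 1*7055/24 = 8 - 7055/24 = -6863/24)
O(157) - 14594 = -6863/24 - 14594 = -357119/24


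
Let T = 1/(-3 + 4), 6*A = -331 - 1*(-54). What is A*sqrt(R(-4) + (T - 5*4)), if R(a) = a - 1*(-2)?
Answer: -277*I*sqrt(21)/6 ≈ -211.56*I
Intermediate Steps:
R(a) = 2 + a (R(a) = a + 2 = 2 + a)
A = -277/6 (A = (-331 - 1*(-54))/6 = (-331 + 54)/6 = (1/6)*(-277) = -277/6 ≈ -46.167)
T = 1 (T = 1/1 = 1)
A*sqrt(R(-4) + (T - 5*4)) = -277*sqrt((2 - 4) + (1 - 5*4))/6 = -277*sqrt(-2 + (1 - 20))/6 = -277*sqrt(-2 - 19)/6 = -277*I*sqrt(21)/6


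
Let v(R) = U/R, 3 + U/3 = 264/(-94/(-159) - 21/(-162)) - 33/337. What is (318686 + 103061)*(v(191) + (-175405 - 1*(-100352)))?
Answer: -4202904748249420307/132789121 ≈ -3.1651e+10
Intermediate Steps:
U = 757417932/695231 (U = -9 + 3*(264/(-94/(-159) - 21/(-162)) - 33/337) = -9 + 3*(264/(-94*(-1/159) - 21*(-1/162)) - 33*1/337) = -9 + 3*(264/(94/159 + 7/54) - 33/337) = -9 + 3*(264/(2063/2862) - 33/337) = -9 + 3*(264*(2862/2063) - 33/337) = -9 + 3*(755568/2063 - 33/337) = -9 + 3*(254558337/695231) = -9 + 763675011/695231 = 757417932/695231 ≈ 1089.4)
v(R) = 757417932/(695231*R)
(318686 + 103061)*(v(191) + (-175405 - 1*(-100352))) = (318686 + 103061)*((757417932/695231)/191 + (-175405 - 1*(-100352))) = 421747*((757417932/695231)*(1/191) + (-175405 + 100352)) = 421747*(757417932/132789121 - 75053) = 421747*(-9965464480481/132789121) = -4202904748249420307/132789121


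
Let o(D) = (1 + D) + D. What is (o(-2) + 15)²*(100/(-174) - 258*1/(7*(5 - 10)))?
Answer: 993408/1015 ≈ 978.73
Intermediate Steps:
o(D) = 1 + 2*D
(o(-2) + 15)²*(100/(-174) - 258*1/(7*(5 - 10))) = ((1 + 2*(-2)) + 15)²*(100/(-174) - 258*1/(7*(5 - 10))) = ((1 - 4) + 15)²*(100*(-1/174) - 258/(7*(-5))) = (-3 + 15)²*(-50/87 - 258/(-35)) = 12²*(-50/87 - 258*(-1/35)) = 144*(-50/87 + 258/35) = 144*(20696/3045) = 993408/1015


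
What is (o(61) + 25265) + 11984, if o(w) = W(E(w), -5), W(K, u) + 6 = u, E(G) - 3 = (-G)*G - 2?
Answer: 37238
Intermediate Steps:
E(G) = 1 - G**2 (E(G) = 3 + ((-G)*G - 2) = 3 + (-G**2 - 2) = 3 + (-2 - G**2) = 1 - G**2)
W(K, u) = -6 + u
o(w) = -11 (o(w) = -6 - 5 = -11)
(o(61) + 25265) + 11984 = (-11 + 25265) + 11984 = 25254 + 11984 = 37238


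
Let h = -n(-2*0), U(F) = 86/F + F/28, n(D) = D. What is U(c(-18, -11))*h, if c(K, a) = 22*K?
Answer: 0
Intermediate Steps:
U(F) = 86/F + F/28 (U(F) = 86/F + F*(1/28) = 86/F + F/28)
h = 0 (h = -(-2)*0 = -1*0 = 0)
U(c(-18, -11))*h = (86/((22*(-18))) + (22*(-18))/28)*0 = (86/(-396) + (1/28)*(-396))*0 = (86*(-1/396) - 99/7)*0 = (-43/198 - 99/7)*0 = -19903/1386*0 = 0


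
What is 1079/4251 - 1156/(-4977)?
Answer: 263701/542493 ≈ 0.48609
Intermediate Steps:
1079/4251 - 1156/(-4977) = 1079*(1/4251) - 1156*(-1/4977) = 83/327 + 1156/4977 = 263701/542493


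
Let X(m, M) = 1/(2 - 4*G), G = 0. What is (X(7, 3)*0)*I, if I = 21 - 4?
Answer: 0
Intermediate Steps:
X(m, M) = 1/2 (X(m, M) = 1/(2 - 4*0) = 1/(2 + 0) = 1/2)
I = 17
(X(7, 3)*0)*I = ((1/2)*0)*17 = 0*17 = 0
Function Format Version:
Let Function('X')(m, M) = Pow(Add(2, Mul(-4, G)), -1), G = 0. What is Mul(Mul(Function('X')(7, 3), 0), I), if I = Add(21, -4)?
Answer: 0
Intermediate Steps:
Function('X')(m, M) = Rational(1, 2) (Function('X')(m, M) = Pow(Add(2, Mul(-4, 0)), -1) = Pow(Add(2, 0), -1) = Pow(2, -1) = Rational(1, 2))
I = 17
Mul(Mul(Function('X')(7, 3), 0), I) = Mul(Mul(Rational(1, 2), 0), 17) = Mul(0, 17) = 0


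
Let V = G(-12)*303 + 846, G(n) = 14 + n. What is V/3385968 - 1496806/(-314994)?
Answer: 211191441229/44439983508 ≈ 4.7523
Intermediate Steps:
V = 1452 (V = (14 - 12)*303 + 846 = 2*303 + 846 = 606 + 846 = 1452)
V/3385968 - 1496806/(-314994) = 1452/3385968 - 1496806/(-314994) = 1452*(1/3385968) - 1496806*(-1/314994) = 121/282164 + 748403/157497 = 211191441229/44439983508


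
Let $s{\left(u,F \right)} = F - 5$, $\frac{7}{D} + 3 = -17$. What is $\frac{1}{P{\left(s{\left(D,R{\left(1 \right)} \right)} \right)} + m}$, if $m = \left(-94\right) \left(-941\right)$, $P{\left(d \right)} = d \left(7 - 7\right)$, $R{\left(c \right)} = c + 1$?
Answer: $\frac{1}{88454} \approx 1.1305 \cdot 10^{-5}$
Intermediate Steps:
$R{\left(c \right)} = 1 + c$
$D = - \frac{7}{20}$ ($D = \frac{7}{-3 - 17} = \frac{7}{-20} = 7 \left(- \frac{1}{20}\right) = - \frac{7}{20} \approx -0.35$)
$s{\left(u,F \right)} = -5 + F$ ($s{\left(u,F \right)} = F - 5 = -5 + F$)
$P{\left(d \right)} = 0$ ($P{\left(d \right)} = d 0 = 0$)
$m = 88454$
$\frac{1}{P{\left(s{\left(D,R{\left(1 \right)} \right)} \right)} + m} = \frac{1}{0 + 88454} = \frac{1}{88454}$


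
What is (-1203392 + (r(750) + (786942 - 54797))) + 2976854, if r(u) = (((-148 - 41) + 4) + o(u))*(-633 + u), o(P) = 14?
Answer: 2485600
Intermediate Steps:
r(u) = 108243 - 171*u (r(u) = (((-148 - 41) + 4) + 14)*(-633 + u) = ((-189 + 4) + 14)*(-633 + u) = (-185 + 14)*(-633 + u) = -171*(-633 + u) = 108243 - 171*u)
(-1203392 + (r(750) + (786942 - 54797))) + 2976854 = (-1203392 + ((108243 - 171*750) + (786942 - 54797))) + 2976854 = (-1203392 + ((108243 - 128250) + 732145)) + 2976854 = (-1203392 + (-20007 + 732145)) + 2976854 = (-1203392 + 712138) + 2976854 = -491254 + 2976854 = 2485600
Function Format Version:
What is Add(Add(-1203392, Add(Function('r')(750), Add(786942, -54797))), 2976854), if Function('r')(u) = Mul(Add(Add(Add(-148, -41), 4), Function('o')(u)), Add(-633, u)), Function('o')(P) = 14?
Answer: 2485600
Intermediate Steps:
Function('r')(u) = Add(108243, Mul(-171, u)) (Function('r')(u) = Mul(Add(Add(Add(-148, -41), 4), 14), Add(-633, u)) = Mul(Add(Add(-189, 4), 14), Add(-633, u)) = Mul(Add(-185, 14), Add(-633, u)) = Mul(-171, Add(-633, u)) = Add(108243, Mul(-171, u)))
Add(Add(-1203392, Add(Function('r')(750), Add(786942, -54797))), 2976854) = Add(Add(-1203392, Add(Add(108243, Mul(-171, 750)), Add(786942, -54797))), 2976854) = Add(Add(-1203392, Add(Add(108243, -128250), 732145)), 2976854) = Add(Add(-1203392, Add(-20007, 732145)), 2976854) = Add(Add(-1203392, 712138), 2976854) = Add(-491254, 2976854) = 2485600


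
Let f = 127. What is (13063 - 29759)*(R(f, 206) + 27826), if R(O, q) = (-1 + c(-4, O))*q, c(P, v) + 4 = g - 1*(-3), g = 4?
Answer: -471461648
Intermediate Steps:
c(P, v) = 3 (c(P, v) = -4 + (4 - 1*(-3)) = -4 + (4 + 3) = -4 + 7 = 3)
R(O, q) = 2*q (R(O, q) = (-1 + 3)*q = 2*q)
(13063 - 29759)*(R(f, 206) + 27826) = (13063 - 29759)*(2*206 + 27826) = -16696*(412 + 27826) = -16696*28238 = -471461648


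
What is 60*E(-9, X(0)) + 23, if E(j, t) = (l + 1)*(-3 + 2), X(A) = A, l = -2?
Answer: 83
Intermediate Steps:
E(j, t) = 1 (E(j, t) = (-2 + 1)*(-3 + 2) = -1*(-1) = 1)
60*E(-9, X(0)) + 23 = 60*1 + 23 = 60 + 23 = 83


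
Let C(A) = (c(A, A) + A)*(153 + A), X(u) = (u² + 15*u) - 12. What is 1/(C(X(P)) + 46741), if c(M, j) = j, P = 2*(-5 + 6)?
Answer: 1/54441 ≈ 1.8369e-5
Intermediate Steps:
P = 2 (P = 2*1 = 2)
X(u) = -12 + u² + 15*u
C(A) = 2*A*(153 + A) (C(A) = (A + A)*(153 + A) = (2*A)*(153 + A) = 2*A*(153 + A))
1/(C(X(P)) + 46741) = 1/(2*(-12 + 2² + 15*2)*(153 + (-12 + 2² + 15*2)) + 46741) = 1/(2*(-12 + 4 + 30)*(153 + (-12 + 4 + 30)) + 46741) = 1/(2*22*(153 + 22) + 46741) = 1/(2*22*175 + 46741) = 1/(7700 + 46741) = 1/54441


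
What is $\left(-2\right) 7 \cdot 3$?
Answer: $-42$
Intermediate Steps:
$\left(-2\right) 7 \cdot 3 = \left(-14\right) 3 = -42$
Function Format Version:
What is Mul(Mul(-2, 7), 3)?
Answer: -42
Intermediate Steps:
Mul(Mul(-2, 7), 3) = Mul(-14, 3) = -42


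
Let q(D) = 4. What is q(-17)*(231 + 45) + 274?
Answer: 1378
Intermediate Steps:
q(-17)*(231 + 45) + 274 = 4*(231 + 45) + 274 = 4*276 + 274 = 1104 + 274 = 1378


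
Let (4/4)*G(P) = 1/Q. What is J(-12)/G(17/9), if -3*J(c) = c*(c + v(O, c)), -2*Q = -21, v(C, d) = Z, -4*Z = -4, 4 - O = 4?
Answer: -462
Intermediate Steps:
O = 0 (O = 4 - 1*4 = 4 - 4 = 0)
Z = 1 (Z = -¼*(-4) = 1)
v(C, d) = 1
Q = 21/2 (Q = -½*(-21) = 21/2 ≈ 10.500)
J(c) = -c*(1 + c)/3 (J(c) = -c*(c + 1)/3 = -c*(1 + c)/3)
G(P) = 2/21 (G(P) = 1/(21/2) = 2/21)
J(-12)/G(17/9) = (-⅓*(-12)*(1 - 12))/(2/21) = -⅓*(-12)*(-11)*(21/2) = -44*21/2 = -462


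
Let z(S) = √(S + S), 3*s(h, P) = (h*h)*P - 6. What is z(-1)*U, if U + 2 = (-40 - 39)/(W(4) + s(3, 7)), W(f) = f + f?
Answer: -133*I*√2/27 ≈ -6.9663*I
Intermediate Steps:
s(h, P) = -2 + P*h²/3 (s(h, P) = ((h*h)*P - 6)/3 = (h²*P - 6)/3 = (P*h² - 6)/3 = (-6 + P*h²)/3 = -2 + P*h²/3)
z(S) = √2*√S (z(S) = √(2*S) = √2*√S)
W(f) = 2*f
U = -133/27 (U = -2 + (-40 - 39)/(2*4 + (-2 + (⅓)*7*3²)) = -2 - 79/(8 + (-2 + (⅓)*7*9)) = -2 - 79/(8 + (-2 + 21)) = -2 - 79/(8 + 19) = -2 - 79/27 = -133/27 ≈ -4.9259)
z(-1)*U = (√2*√(-1))*(-133/27) = (√2*I)*(-133/27) = (I*√2)*(-133/27) = -133*I*√2/27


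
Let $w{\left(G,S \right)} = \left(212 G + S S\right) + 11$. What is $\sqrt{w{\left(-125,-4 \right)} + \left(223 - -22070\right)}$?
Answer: $2 i \sqrt{1045} \approx 64.653 i$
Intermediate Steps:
$w{\left(G,S \right)} = 11 + S^{2} + 212 G$ ($w{\left(G,S \right)} = \left(212 G + S^{2}\right) + 11 = \left(S^{2} + 212 G\right) + 11 = 11 + S^{2} + 212 G$)
$\sqrt{w{\left(-125,-4 \right)} + \left(223 - -22070\right)} = \sqrt{\left(11 + \left(-4\right)^{2} + 212 \left(-125\right)\right) + \left(223 - -22070\right)} = \sqrt{\left(11 + 16 - 26500\right) + \left(223 + 22070\right)} = \sqrt{-26473 + 22293} = \sqrt{-4180} = 2 i \sqrt{1045}$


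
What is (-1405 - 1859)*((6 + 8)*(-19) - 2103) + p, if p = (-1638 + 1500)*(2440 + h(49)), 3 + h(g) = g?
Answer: 7389348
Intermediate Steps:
h(g) = -3 + g
p = -343068 (p = (-1638 + 1500)*(2440 + (-3 + 49)) = -138*(2440 + 46) = -138*2486 = -343068)
(-1405 - 1859)*((6 + 8)*(-19) - 2103) + p = (-1405 - 1859)*((6 + 8)*(-19) - 2103) - 343068 = -3264*(14*(-19) - 2103) - 343068 = -3264*(-266 - 2103) - 343068 = -3264*(-2369) - 343068 = 7732416 - 343068 = 7389348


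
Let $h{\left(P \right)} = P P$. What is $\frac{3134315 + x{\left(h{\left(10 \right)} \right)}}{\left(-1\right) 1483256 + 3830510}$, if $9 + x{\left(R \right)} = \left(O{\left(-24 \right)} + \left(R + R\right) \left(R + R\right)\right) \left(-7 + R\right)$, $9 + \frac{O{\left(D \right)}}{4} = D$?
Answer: $\frac{263155}{90279} \approx 2.9149$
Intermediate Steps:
$O{\left(D \right)} = -36 + 4 D$
$h{\left(P \right)} = P^{2}$
$x{\left(R \right)} = -9 + \left(-132 + 4 R^{2}\right) \left(-7 + R\right)$ ($x{\left(R \right)} = -9 + \left(\left(-36 + 4 \left(-24\right)\right) + \left(R + R\right) \left(R + R\right)\right) \left(-7 + R\right) = -9 + \left(\left(-36 - 96\right) + 2 R 2 R\right) \left(-7 + R\right) = -9 + \left(-132 + 4 R^{2}\right) \left(-7 + R\right)$)
$\frac{3134315 + x{\left(h{\left(10 \right)} \right)}}{\left(-1\right) 1483256 + 3830510} = \frac{3134315 + \left(915 - 132 \cdot 10^{2} - 28 \left(10^{2}\right)^{2} + 4 \left(10^{2}\right)^{3}\right)}{\left(-1\right) 1483256 + 3830510} = \frac{3134315 + \left(915 - 13200 - 28 \cdot 100^{2} + 4 \cdot 100^{3}\right)}{-1483256 + 3830510} = \frac{3134315 + \left(915 - 13200 - 280000 + 4 \cdot 1000000\right)}{2347254} = \left(3134315 + \left(915 - 13200 - 280000 + 4000000\right)\right) \frac{1}{2347254} = \left(3134315 + 3707715\right) \frac{1}{2347254} = 6842030 \cdot \frac{1}{2347254} = \frac{263155}{90279}$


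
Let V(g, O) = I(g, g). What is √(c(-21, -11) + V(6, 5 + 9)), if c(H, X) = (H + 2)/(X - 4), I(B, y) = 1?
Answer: √510/15 ≈ 1.5055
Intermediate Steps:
c(H, X) = (2 + H)/(-4 + X)
V(g, O) = 1
√(c(-21, -11) + V(6, 5 + 9)) = √((2 - 21)/(-4 - 11) + 1) = √(-19/(-15) + 1) = √(-1/15*(-19) + 1) = √(19/15 + 1) = √(34/15) = √510/15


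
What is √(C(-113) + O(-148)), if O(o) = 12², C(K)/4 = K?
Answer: 2*I*√77 ≈ 17.55*I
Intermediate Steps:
C(K) = 4*K
O(o) = 144
√(C(-113) + O(-148)) = √(4*(-113) + 144) = √(-452 + 144) = √(-308) = 2*I*√77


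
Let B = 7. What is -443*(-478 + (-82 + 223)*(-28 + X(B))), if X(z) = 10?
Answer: 1336088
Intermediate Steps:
-443*(-478 + (-82 + 223)*(-28 + X(B))) = -443*(-478 + (-82 + 223)*(-28 + 10)) = -443*(-478 + 141*(-18)) = -443*(-478 - 2538) = -443*(-3016) = 1336088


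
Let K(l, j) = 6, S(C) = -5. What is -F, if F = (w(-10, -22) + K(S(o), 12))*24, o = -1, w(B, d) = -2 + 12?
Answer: -384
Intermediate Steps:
w(B, d) = 10
F = 384 (F = (10 + 6)*24 = 16*24 = 384)
-F = -1*384 = -384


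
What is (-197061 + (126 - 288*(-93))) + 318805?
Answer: 148654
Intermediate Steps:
(-197061 + (126 - 288*(-93))) + 318805 = (-197061 + (126 + 26784)) + 318805 = (-197061 + 26910) + 318805 = -170151 + 318805 = 148654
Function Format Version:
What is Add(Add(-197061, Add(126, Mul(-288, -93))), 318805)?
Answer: 148654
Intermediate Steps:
Add(Add(-197061, Add(126, Mul(-288, -93))), 318805) = Add(Add(-197061, Add(126, 26784)), 318805) = Add(Add(-197061, 26910), 318805) = Add(-170151, 318805) = 148654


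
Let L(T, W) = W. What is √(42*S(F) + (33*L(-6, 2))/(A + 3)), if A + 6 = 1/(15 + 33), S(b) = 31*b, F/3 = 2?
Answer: 6*√36569/13 ≈ 88.260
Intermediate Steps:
F = 6 (F = 3*2 = 6)
A = -287/48 (A = -6 + 1/(15 + 33) = -6 + 1/48 = -287/48 ≈ -5.9792)
√(42*S(F) + (33*L(-6, 2))/(A + 3)) = √(42*(31*6) + (33*2)/(-287/48 + 3)) = √(42*186 + 66/(-143/48)) = √(7812 + 66*(-48/143)) = √(7812 - 288/13) = √(101268/13) = 6*√36569/13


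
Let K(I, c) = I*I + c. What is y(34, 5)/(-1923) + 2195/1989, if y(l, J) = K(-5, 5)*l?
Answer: 730735/1274949 ≈ 0.57315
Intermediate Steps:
K(I, c) = c + I² (K(I, c) = I² + c = c + I²)
y(l, J) = 30*l (y(l, J) = (5 + (-5)²)*l = (5 + 25)*l = 30*l)
y(34, 5)/(-1923) + 2195/1989 = (30*34)/(-1923) + 2195/1989 = 1020*(-1/1923) + 2195*(1/1989) = -340/641 + 2195/1989 = 730735/1274949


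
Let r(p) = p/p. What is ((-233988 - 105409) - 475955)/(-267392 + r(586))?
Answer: 815352/267391 ≈ 3.0493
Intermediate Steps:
r(p) = 1
((-233988 - 105409) - 475955)/(-267392 + r(586)) = ((-233988 - 105409) - 475955)/(-267392 + 1) = (-339397 - 475955)/(-267391) = -815352*(-1/267391) = 815352/267391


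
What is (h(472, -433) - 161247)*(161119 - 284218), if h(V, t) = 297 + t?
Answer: 19866085917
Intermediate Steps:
(h(472, -433) - 161247)*(161119 - 284218) = ((297 - 433) - 161247)*(161119 - 284218) = (-136 - 161247)*(-123099) = -161383*(-123099) = 19866085917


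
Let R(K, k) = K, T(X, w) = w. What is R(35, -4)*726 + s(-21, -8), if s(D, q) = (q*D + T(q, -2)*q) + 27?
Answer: 25621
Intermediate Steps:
s(D, q) = 27 - 2*q + D*q (s(D, q) = (q*D - 2*q) + 27 = (D*q - 2*q) + 27 = (-2*q + D*q) + 27 = 27 - 2*q + D*q)
R(35, -4)*726 + s(-21, -8) = 35*726 + (27 - 2*(-8) - 21*(-8)) = 25410 + (27 + 16 + 168) = 25410 + 211 = 25621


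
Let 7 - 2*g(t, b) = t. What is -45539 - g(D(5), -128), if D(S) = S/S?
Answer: -45542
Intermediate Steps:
D(S) = 1
g(t, b) = 7/2 - t/2
-45539 - g(D(5), -128) = -45539 - (7/2 - ½*1) = -45539 - (7/2 - ½) = -45539 - 1*3 = -45539 - 3 = -45542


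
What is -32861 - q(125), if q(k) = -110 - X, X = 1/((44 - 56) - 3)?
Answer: -491266/15 ≈ -32751.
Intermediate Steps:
X = -1/15 (X = 1/(-12 - 3) = 1/(-15) = -1/15 ≈ -0.066667)
q(k) = -1649/15 (q(k) = -110 - 1*(-1/15) = -110 + 1/15 = -1649/15)
-32861 - q(125) = -32861 - 1*(-1649/15) = -32861 + 1649/15 = -491266/15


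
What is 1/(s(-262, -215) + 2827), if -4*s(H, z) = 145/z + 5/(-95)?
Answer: 1634/4619615 ≈ 0.00035371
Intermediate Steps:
s(H, z) = 1/76 - 145/(4*z) (s(H, z) = -(145/z + 5/(-95))/4 = -(145/z + 5*(-1/95))/4 = -(145/z - 1/19)/4 = -(-1/19 + 145/z)/4 = 1/76 - 145/(4*z))
1/(s(-262, -215) + 2827) = 1/((1/76)*(-2755 - 215)/(-215) + 2827) = 1/((1/76)*(-1/215)*(-2970) + 2827) = 1/(297/1634 + 2827) = 1/(4619615/1634) = 1634/4619615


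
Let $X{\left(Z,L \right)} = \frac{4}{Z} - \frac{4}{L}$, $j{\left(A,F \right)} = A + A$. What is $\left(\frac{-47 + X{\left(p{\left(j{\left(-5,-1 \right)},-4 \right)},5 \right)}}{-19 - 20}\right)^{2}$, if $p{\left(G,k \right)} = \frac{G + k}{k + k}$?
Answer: $\frac{281961}{207025} \approx 1.362$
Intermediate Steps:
$j{\left(A,F \right)} = 2 A$
$p{\left(G,k \right)} = \frac{G + k}{2 k}$
$X{\left(Z,L \right)} = - \frac{4}{L} + \frac{4}{Z}$
$\left(\frac{-47 + X{\left(p{\left(j{\left(-5,-1 \right)},-4 \right)},5 \right)}}{-19 - 20}\right)^{2} = \left(\frac{-47 + \left(- \frac{4}{5} + \frac{4}{\frac{1}{2} \frac{1}{-4} \left(2 \left(-5\right) - 4\right)}\right)}{-19 - 20}\right)^{2} = \left(\frac{-47 + \left(\left(-4\right) \frac{1}{5} + \frac{4}{\frac{1}{2} \left(- \frac{1}{4}\right) \left(-10 - 4\right)}\right)}{-39}\right)^{2} = \left(\left(-47 - \left(\frac{4}{5} - \frac{4}{\frac{1}{2} \left(- \frac{1}{4}\right) \left(-14\right)}\right)\right) \left(- \frac{1}{39}\right)\right)^{2} = \left(\left(-47 - \left(\frac{4}{5} - \frac{4}{\frac{7}{4}}\right)\right) \left(- \frac{1}{39}\right)\right)^{2} = \left(\left(-47 + \left(- \frac{4}{5} + 4 \cdot \frac{4}{7}\right)\right) \left(- \frac{1}{39}\right)\right)^{2} = \left(\left(-47 + \left(- \frac{4}{5} + \frac{16}{7}\right)\right) \left(- \frac{1}{39}\right)\right)^{2} = \left(\left(-47 + \frac{52}{35}\right) \left(- \frac{1}{39}\right)\right)^{2} = \left(\left(- \frac{1593}{35}\right) \left(- \frac{1}{39}\right)\right)^{2} = \left(\frac{531}{455}\right)^{2} = \frac{281961}{207025}$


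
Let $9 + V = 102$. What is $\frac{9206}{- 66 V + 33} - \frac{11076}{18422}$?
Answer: $- \frac{118605956}{56233155} \approx -2.1092$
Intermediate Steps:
$V = 93$ ($V = -9 + 102 = 93$)
$\frac{9206}{- 66 V + 33} - \frac{11076}{18422} = \frac{9206}{\left(-66\right) 93 + 33} - \frac{11076}{18422} = \frac{9206}{-6138 + 33} - \frac{5538}{9211} = \frac{9206}{-6105} - \frac{5538}{9211} = 9206 \left(- \frac{1}{6105}\right) - \frac{5538}{9211} = - \frac{9206}{6105} - \frac{5538}{9211} = - \frac{118605956}{56233155}$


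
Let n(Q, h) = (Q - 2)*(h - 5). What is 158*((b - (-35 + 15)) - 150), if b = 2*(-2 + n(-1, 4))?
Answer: -20224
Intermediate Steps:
n(Q, h) = (-5 + h)*(-2 + Q) (n(Q, h) = (-2 + Q)*(-5 + h) = (-5 + h)*(-2 + Q))
b = 2 (b = 2*(-2 + (10 - 5*(-1) - 2*4 - 1*4)) = 2*(-2 + (10 + 5 - 8 - 4)) = 2*(-2 + 3) = 2*1 = 2)
158*((b - (-35 + 15)) - 150) = 158*((2 - (-35 + 15)) - 150) = 158*((2 - 1*(-20)) - 150) = 158*((2 + 20) - 150) = 158*(22 - 150) = 158*(-128) = -20224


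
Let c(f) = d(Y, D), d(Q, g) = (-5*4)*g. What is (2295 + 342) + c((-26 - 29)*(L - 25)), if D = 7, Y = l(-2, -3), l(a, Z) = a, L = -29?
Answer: 2497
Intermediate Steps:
Y = -2
d(Q, g) = -20*g
c(f) = -140 (c(f) = -20*7 = -140)
(2295 + 342) + c((-26 - 29)*(L - 25)) = (2295 + 342) - 140 = 2637 - 140 = 2497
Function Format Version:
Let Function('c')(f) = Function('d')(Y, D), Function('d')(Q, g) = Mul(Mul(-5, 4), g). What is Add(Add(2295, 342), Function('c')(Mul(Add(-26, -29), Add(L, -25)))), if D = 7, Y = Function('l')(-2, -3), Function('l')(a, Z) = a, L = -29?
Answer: 2497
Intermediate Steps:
Y = -2
Function('d')(Q, g) = Mul(-20, g)
Function('c')(f) = -140 (Function('c')(f) = Mul(-20, 7) = -140)
Add(Add(2295, 342), Function('c')(Mul(Add(-26, -29), Add(L, -25)))) = Add(Add(2295, 342), -140) = Add(2637, -140) = 2497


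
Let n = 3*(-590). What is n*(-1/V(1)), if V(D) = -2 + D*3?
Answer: 1770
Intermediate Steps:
V(D) = -2 + 3*D
n = -1770
n*(-1/V(1)) = -(-1770)/(-2 + 3*1) = -(-1770)/(-2 + 3) = -(-1770)/1 = -(-1770) = -1770*(-1) = 1770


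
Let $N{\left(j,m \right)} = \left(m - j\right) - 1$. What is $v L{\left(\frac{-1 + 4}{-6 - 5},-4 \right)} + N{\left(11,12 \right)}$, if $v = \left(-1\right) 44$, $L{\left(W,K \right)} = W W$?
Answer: $- \frac{36}{11} \approx -3.2727$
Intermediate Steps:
$N{\left(j,m \right)} = -1 + m - j$
$L{\left(W,K \right)} = W^{2}$
$v = -44$
$v L{\left(\frac{-1 + 4}{-6 - 5},-4 \right)} + N{\left(11,12 \right)} = - 44 \left(\frac{-1 + 4}{-6 - 5}\right)^{2} - 0 = - 44 \left(\frac{3}{-11}\right)^{2} - 0 = - 44 \left(3 \left(- \frac{1}{11}\right)\right)^{2} + 0 = - 44 \left(- \frac{3}{11}\right)^{2} + 0 = \left(-44\right) \frac{9}{121} + 0 = - \frac{36}{11} + 0 = - \frac{36}{11}$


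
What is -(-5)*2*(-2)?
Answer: -20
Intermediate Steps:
-(-5)*2*(-2) = -5*(-2)*(-2) = 10*(-2) = -20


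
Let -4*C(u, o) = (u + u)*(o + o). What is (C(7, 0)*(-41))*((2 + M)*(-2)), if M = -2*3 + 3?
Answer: 0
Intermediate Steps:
C(u, o) = -o*u (C(u, o) = -(u + u)*(o + o)/4 = -2*u*2*o/4 = -o*u)
M = -3 (M = -6 + 3 = -3)
(C(7, 0)*(-41))*((2 + M)*(-2)) = (-1*0*7*(-41))*((2 - 3)*(-2)) = (0*(-41))*(-1*(-2)) = 0*2 = 0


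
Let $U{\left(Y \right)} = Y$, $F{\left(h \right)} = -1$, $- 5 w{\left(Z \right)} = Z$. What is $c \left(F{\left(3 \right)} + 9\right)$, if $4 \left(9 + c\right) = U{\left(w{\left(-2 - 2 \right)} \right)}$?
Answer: $- \frac{352}{5} \approx -70.4$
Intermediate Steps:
$w{\left(Z \right)} = - \frac{Z}{5}$
$c = - \frac{44}{5}$ ($c = -9 + \frac{\left(- \frac{1}{5}\right) \left(-2 - 2\right)}{4} = -9 + \frac{\left(- \frac{1}{5}\right) \left(-4\right)}{4} = -9 + \frac{1}{4} \cdot \frac{4}{5} = -9 + \frac{1}{5} = - \frac{44}{5} \approx -8.8$)
$c \left(F{\left(3 \right)} + 9\right) = - \frac{44 \left(-1 + 9\right)}{5} = \left(- \frac{44}{5}\right) 8 = - \frac{352}{5}$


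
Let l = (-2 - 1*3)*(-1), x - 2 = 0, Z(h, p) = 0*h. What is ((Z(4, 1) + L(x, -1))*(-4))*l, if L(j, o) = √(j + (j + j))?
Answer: -20*√6 ≈ -48.990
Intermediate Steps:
Z(h, p) = 0
x = 2 (x = 2 + 0 = 2)
L(j, o) = √3*√j (L(j, o) = √(j + 2*j) = √(3*j) = √3*√j)
l = 5 (l = (-2 - 3)*(-1) = -5*(-1) = 5)
((Z(4, 1) + L(x, -1))*(-4))*l = ((0 + √3*√2)*(-4))*5 = ((0 + √6)*(-4))*5 = (√6*(-4))*5 = -4*√6*5 = -20*√6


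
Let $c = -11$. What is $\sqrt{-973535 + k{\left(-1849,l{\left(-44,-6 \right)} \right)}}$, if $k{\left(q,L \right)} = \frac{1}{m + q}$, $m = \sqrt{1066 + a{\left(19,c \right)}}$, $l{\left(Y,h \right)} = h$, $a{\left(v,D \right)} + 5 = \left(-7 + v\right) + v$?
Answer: $\frac{\sqrt{-1800066216 + 1947070 \sqrt{273}}}{\sqrt{1849 - 2 \sqrt{273}}} \approx 986.68 i$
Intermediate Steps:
$a{\left(v,D \right)} = -12 + 2 v$ ($a{\left(v,D \right)} = -5 + \left(\left(-7 + v\right) + v\right) = -5 + \left(-7 + 2 v\right) = -12 + 2 v$)
$m = 2 \sqrt{273}$ ($m = \sqrt{1066 + \left(-12 + 2 \cdot 19\right)} = \sqrt{1066 + \left(-12 + 38\right)} = \sqrt{1066 + 26} = \sqrt{1092} = 2 \sqrt{273} \approx 33.045$)
$k{\left(q,L \right)} = \frac{1}{q + 2 \sqrt{273}}$ ($k{\left(q,L \right)} = \frac{1}{2 \sqrt{273} + q} = \frac{1}{q + 2 \sqrt{273}}$)
$\sqrt{-973535 + k{\left(-1849,l{\left(-44,-6 \right)} \right)}} = \sqrt{-973535 + \frac{1}{-1849 + 2 \sqrt{273}}}$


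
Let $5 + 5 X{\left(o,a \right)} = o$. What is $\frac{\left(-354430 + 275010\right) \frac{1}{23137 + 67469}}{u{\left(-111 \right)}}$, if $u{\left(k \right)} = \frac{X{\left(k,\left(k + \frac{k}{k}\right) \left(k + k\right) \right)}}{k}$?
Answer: $- \frac{3673175}{875858} \approx -4.1938$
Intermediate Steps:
$X{\left(o,a \right)} = -1 + \frac{o}{5}$
$u{\left(k \right)} = \frac{-1 + \frac{k}{5}}{k}$
$\frac{\left(-354430 + 275010\right) \frac{1}{23137 + 67469}}{u{\left(-111 \right)}} = \frac{\left(-354430 + 275010\right) \frac{1}{23137 + 67469}}{\frac{1}{5} \frac{1}{-111} \left(-5 - 111\right)} = \frac{\left(-79420\right) \frac{1}{90606}}{\frac{1}{5} \left(- \frac{1}{111}\right) \left(-116\right)} = \frac{\left(-79420\right) \frac{1}{90606}}{\frac{116}{555}} = \left(- \frac{39710}{45303}\right) \frac{555}{116} = - \frac{3673175}{875858}$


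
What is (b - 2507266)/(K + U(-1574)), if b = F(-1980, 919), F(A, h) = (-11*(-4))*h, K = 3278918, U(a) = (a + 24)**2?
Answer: -1233415/2840709 ≈ -0.43419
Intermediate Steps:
U(a) = (24 + a)**2
F(A, h) = 44*h
b = 40436 (b = 44*919 = 40436)
(b - 2507266)/(K + U(-1574)) = (40436 - 2507266)/(3278918 + (24 - 1574)**2) = -2466830/(3278918 + (-1550)**2) = -2466830/(3278918 + 2402500) = -2466830/5681418 = -2466830*1/5681418 = -1233415/2840709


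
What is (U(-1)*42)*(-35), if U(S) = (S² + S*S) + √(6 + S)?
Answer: -2940 - 1470*√5 ≈ -6227.0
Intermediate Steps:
U(S) = √(6 + S) + 2*S² (U(S) = (S² + S²) + √(6 + S) = 2*S² + √(6 + S) = √(6 + S) + 2*S²)
(U(-1)*42)*(-35) = ((√(6 - 1) + 2*(-1)²)*42)*(-35) = ((√5 + 2*1)*42)*(-35) = ((√5 + 2)*42)*(-35) = ((2 + √5)*42)*(-35) = (84 + 42*√5)*(-35) = -2940 - 1470*√5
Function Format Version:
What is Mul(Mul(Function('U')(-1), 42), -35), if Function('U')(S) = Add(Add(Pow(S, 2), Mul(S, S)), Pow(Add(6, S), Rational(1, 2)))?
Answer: Add(-2940, Mul(-1470, Pow(5, Rational(1, 2)))) ≈ -6227.0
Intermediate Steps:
Function('U')(S) = Add(Pow(Add(6, S), Rational(1, 2)), Mul(2, Pow(S, 2))) (Function('U')(S) = Add(Add(Pow(S, 2), Pow(S, 2)), Pow(Add(6, S), Rational(1, 2))) = Add(Mul(2, Pow(S, 2)), Pow(Add(6, S), Rational(1, 2))) = Add(Pow(Add(6, S), Rational(1, 2)), Mul(2, Pow(S, 2))))
Mul(Mul(Function('U')(-1), 42), -35) = Mul(Mul(Add(Pow(Add(6, -1), Rational(1, 2)), Mul(2, Pow(-1, 2))), 42), -35) = Mul(Mul(Add(Pow(5, Rational(1, 2)), Mul(2, 1)), 42), -35) = Mul(Mul(Add(Pow(5, Rational(1, 2)), 2), 42), -35) = Mul(Mul(Add(2, Pow(5, Rational(1, 2))), 42), -35) = Mul(Add(84, Mul(42, Pow(5, Rational(1, 2)))), -35) = Add(-2940, Mul(-1470, Pow(5, Rational(1, 2))))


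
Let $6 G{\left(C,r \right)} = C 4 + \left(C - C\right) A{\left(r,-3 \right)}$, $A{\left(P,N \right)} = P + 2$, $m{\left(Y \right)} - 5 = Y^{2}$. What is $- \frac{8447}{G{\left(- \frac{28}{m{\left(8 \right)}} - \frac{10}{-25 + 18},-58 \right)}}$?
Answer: $- \frac{12239703}{988} \approx -12388.0$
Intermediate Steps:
$m{\left(Y \right)} = 5 + Y^{2}$
$A{\left(P,N \right)} = 2 + P$
$G{\left(C,r \right)} = \frac{2 C}{3}$ ($G{\left(C,r \right)} = \frac{C 4 + \left(C - C\right) \left(2 + r\right)}{6} = \frac{4 C + 0 \left(2 + r\right)}{6} = \frac{4 C + 0}{6} = \frac{4 C}{6} = \frac{2 C}{3}$)
$- \frac{8447}{G{\left(- \frac{28}{m{\left(8 \right)}} - \frac{10}{-25 + 18},-58 \right)}} = - \frac{8447}{\frac{2}{3} \left(- \frac{28}{5 + 8^{2}} - \frac{10}{-25 + 18}\right)} = - \frac{8447}{\frac{2}{3} \left(- \frac{28}{5 + 64} - \frac{10}{-7}\right)} = - \frac{8447}{\frac{2}{3} \left(- \frac{28}{69} - - \frac{10}{7}\right)} = - \frac{8447}{\frac{2}{3} \left(\left(-28\right) \frac{1}{69} + \frac{10}{7}\right)} = - \frac{8447}{\frac{2}{3} \left(- \frac{28}{69} + \frac{10}{7}\right)} = - \frac{8447}{\frac{2}{3} \cdot \frac{494}{483}} = - \frac{8447}{\frac{988}{1449}} = \left(-8447\right) \frac{1449}{988} = - \frac{12239703}{988}$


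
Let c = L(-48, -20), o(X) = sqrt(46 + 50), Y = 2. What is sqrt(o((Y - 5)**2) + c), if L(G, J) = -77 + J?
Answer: sqrt(-97 + 4*sqrt(6)) ≈ 9.3382*I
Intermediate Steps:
o(X) = 4*sqrt(6) (o(X) = sqrt(96) = 4*sqrt(6))
c = -97 (c = -77 - 20 = -97)
sqrt(o((Y - 5)**2) + c) = sqrt(4*sqrt(6) - 97) = sqrt(-97 + 4*sqrt(6))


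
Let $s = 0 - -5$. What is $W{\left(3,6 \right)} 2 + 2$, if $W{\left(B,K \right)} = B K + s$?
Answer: $48$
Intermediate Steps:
$s = 5$ ($s = 0 + 5 = 5$)
$W{\left(B,K \right)} = 5 + B K$ ($W{\left(B,K \right)} = B K + 5 = 5 + B K$)
$W{\left(3,6 \right)} 2 + 2 = \left(5 + 3 \cdot 6\right) 2 + 2 = \left(5 + 18\right) 2 + 2 = 23 \cdot 2 + 2 = 46 + 2 = 48$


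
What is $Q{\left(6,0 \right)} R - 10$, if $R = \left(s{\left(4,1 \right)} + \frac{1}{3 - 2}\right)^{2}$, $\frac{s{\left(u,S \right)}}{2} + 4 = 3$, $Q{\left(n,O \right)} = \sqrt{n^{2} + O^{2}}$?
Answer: $-4$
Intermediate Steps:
$Q{\left(n,O \right)} = \sqrt{O^{2} + n^{2}}$
$s{\left(u,S \right)} = -2$ ($s{\left(u,S \right)} = -8 + 2 \cdot 3 = -8 + 6 = -2$)
$R = 1$ ($R = \left(-2 + \frac{1}{3 - 2}\right)^{2} = \left(-2 + 1^{-1}\right)^{2} = \left(-2 + 1\right)^{2} = \left(-1\right)^{2} = 1$)
$Q{\left(6,0 \right)} R - 10 = \sqrt{0^{2} + 6^{2}} \cdot 1 - 10 = \sqrt{0 + 36} \cdot 1 - 10 = \sqrt{36} \cdot 1 - 10 = 6 \cdot 1 - 10 = 6 - 10 = -4$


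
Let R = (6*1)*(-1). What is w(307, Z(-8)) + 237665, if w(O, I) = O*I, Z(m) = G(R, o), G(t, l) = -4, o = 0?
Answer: 236437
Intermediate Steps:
R = -6 (R = 6*(-1) = -6)
Z(m) = -4
w(O, I) = I*O
w(307, Z(-8)) + 237665 = -4*307 + 237665 = -1228 + 237665 = 236437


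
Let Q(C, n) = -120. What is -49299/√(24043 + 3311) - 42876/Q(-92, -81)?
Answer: 3573/10 - 16433*√27354/9118 ≈ 59.224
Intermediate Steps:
-49299/√(24043 + 3311) - 42876/Q(-92, -81) = -49299/√(24043 + 3311) - 42876/(-120) = -49299*√27354/27354 - 42876*(-1/120) = -16433*√27354/9118 + 3573/10 = 3573/10 - 16433*√27354/9118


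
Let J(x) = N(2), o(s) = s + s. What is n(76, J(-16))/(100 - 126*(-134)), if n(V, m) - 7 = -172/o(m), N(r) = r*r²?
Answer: -15/67936 ≈ -0.00022080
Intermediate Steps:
o(s) = 2*s
N(r) = r³
J(x) = 8 (J(x) = 2³ = 8)
n(V, m) = 7 - 86/m (n(V, m) = 7 - 172*1/(2*m) = 7 - 86/m)
n(76, J(-16))/(100 - 126*(-134)) = (7 - 86/8)/(100 - 126*(-134)) = (7 - 86*⅛)/(100 + 16884) = (7 - 43/4)/16984 = -15/4*1/16984 = -15/67936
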